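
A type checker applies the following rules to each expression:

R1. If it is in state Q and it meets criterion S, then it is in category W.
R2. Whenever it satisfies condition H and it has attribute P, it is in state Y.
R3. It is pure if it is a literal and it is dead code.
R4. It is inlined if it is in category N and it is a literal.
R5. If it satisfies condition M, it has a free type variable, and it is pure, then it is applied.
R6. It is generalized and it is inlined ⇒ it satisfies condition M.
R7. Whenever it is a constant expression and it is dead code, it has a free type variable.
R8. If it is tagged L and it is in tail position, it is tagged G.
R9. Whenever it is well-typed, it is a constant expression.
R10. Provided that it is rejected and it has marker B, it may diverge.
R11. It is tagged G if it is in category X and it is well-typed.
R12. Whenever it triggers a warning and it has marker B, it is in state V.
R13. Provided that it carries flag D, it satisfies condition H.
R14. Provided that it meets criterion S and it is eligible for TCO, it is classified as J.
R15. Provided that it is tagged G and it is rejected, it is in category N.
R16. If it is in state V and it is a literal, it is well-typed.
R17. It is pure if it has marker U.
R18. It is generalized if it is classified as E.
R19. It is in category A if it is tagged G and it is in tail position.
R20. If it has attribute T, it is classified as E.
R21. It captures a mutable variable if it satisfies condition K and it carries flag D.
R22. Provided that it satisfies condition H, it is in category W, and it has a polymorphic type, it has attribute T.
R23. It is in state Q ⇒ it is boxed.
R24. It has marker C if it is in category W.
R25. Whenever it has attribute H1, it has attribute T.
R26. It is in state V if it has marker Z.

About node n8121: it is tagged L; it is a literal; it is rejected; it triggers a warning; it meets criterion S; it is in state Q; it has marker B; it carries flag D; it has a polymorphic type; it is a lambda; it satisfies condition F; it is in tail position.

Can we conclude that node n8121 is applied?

Forward chaining from the given facts derives: is in category W, is tagged G, may diverge, is in state V, satisfies condition H, is in category N, is well-typed, is in category A, has attribute T, is boxed, has marker C, is inlined, is a constant expression, is classified as E, is generalized, satisfies condition M.
The only rule concluding "it is applied" is R5, which needs "it has a free type variable"; that is never established.

No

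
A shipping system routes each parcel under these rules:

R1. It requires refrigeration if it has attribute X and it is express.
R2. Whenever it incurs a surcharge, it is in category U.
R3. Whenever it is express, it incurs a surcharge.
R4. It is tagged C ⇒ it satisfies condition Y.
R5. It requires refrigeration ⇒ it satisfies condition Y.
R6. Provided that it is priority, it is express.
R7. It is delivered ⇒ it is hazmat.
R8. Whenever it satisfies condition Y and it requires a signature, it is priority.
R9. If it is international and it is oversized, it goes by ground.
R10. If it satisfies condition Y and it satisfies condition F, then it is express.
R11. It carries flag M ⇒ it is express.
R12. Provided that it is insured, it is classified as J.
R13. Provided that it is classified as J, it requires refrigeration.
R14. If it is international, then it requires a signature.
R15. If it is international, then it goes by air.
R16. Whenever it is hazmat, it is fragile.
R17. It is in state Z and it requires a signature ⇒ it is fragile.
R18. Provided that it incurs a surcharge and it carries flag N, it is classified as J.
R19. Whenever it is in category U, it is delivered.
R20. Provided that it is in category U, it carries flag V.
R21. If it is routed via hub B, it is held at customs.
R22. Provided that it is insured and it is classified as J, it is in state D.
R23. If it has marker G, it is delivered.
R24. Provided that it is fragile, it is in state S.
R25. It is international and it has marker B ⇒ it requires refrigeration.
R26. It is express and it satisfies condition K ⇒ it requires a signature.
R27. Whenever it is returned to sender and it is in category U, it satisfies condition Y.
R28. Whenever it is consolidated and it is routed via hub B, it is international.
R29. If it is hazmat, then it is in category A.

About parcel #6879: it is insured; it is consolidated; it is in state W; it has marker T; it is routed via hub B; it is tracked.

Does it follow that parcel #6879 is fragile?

Yes

By R12 (it is insured): it is classified as J.
By R13 (it is classified as J): it requires refrigeration.
By R28 (it is consolidated, it is routed via hub B): it is international.
By R5 (it requires refrigeration): it satisfies condition Y.
By R14 (it is international): it requires a signature.
By R8 (it satisfies condition Y, it requires a signature): it is priority.
By R6 (it is priority): it is express.
By R3 (it is express): it incurs a surcharge.
By R2 (it incurs a surcharge): it is in category U.
By R19 (it is in category U): it is delivered.
By R7 (it is delivered): it is hazmat.
By R16 (it is hazmat): it is fragile.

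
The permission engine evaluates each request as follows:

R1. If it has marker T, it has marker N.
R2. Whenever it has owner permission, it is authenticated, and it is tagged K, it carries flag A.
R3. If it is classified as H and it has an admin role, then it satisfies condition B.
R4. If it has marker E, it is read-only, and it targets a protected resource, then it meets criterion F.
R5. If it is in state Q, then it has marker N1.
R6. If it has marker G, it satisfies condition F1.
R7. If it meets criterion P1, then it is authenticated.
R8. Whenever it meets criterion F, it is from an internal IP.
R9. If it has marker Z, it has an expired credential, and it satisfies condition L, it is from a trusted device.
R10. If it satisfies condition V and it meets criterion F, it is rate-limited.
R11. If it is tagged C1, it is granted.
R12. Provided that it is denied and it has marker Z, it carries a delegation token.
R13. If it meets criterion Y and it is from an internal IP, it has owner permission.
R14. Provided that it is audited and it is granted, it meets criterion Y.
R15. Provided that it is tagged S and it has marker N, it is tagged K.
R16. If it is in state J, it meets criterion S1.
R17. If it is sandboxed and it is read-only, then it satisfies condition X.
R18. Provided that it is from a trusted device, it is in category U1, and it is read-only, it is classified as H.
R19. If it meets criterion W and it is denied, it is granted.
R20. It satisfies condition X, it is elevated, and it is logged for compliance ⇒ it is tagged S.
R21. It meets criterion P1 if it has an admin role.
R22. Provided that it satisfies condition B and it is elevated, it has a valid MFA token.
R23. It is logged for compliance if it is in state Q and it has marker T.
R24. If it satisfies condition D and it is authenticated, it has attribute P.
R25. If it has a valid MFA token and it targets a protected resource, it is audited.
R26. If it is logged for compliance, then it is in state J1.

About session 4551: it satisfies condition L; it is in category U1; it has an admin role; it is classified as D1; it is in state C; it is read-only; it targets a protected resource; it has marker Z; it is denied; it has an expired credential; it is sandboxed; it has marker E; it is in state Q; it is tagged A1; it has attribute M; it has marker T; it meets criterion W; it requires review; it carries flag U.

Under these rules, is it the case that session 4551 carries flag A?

Forward chaining from the given facts derives: has marker N, meets criterion F, has marker N1, is from an internal IP, is from a trusted device, carries a delegation token, satisfies condition X, is classified as H, is granted, meets criterion P1, is logged for compliance, is in state J1, satisfies condition B, is authenticated.
The only rule concluding "it carries flag A" is R2, which needs "it has owner permission"; that is never established.

No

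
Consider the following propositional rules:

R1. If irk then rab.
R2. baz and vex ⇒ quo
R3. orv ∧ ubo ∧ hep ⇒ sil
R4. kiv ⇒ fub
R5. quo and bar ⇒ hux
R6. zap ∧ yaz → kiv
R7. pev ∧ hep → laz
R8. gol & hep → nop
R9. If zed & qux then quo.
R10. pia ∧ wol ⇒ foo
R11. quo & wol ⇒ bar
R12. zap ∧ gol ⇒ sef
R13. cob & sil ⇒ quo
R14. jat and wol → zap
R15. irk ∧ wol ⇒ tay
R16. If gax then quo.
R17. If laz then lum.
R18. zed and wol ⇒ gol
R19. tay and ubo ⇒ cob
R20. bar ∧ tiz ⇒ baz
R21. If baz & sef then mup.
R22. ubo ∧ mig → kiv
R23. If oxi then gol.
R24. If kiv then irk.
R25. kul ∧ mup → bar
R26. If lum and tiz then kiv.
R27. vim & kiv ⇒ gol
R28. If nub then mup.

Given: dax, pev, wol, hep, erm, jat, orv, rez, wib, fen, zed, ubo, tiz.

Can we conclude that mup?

sil  (by R3: orv, ubo, hep)
laz  (by R7: pev, hep)
zap  (by R14: jat, wol)
lum  (by R17: laz)
gol  (by R18: zed, wol)
kiv  (by R26: lum, tiz)
sef  (by R12: zap, gol)
irk  (by R24: kiv)
tay  (by R15: irk, wol)
cob  (by R19: tay, ubo)
quo  (by R13: cob, sil)
bar  (by R11: quo, wol)
baz  (by R20: bar, tiz)
mup  (by R21: baz, sef)

Yes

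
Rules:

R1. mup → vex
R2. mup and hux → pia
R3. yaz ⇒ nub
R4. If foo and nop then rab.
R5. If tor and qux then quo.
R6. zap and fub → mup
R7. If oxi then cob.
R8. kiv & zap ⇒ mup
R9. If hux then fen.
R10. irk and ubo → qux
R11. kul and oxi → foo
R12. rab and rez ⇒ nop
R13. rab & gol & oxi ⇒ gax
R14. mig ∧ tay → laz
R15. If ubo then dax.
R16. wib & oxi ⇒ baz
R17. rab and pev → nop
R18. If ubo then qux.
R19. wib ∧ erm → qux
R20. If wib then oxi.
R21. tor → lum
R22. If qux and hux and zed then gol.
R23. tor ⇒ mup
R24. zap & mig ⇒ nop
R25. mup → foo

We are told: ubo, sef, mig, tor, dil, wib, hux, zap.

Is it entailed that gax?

Forward chaining from the given facts derives: fen, dax, qux, oxi, lum, mup, nop, foo, vex, pia, rab, quo, cob, baz.
The only rule concluding gax is R13, which needs gol; that is never established.

No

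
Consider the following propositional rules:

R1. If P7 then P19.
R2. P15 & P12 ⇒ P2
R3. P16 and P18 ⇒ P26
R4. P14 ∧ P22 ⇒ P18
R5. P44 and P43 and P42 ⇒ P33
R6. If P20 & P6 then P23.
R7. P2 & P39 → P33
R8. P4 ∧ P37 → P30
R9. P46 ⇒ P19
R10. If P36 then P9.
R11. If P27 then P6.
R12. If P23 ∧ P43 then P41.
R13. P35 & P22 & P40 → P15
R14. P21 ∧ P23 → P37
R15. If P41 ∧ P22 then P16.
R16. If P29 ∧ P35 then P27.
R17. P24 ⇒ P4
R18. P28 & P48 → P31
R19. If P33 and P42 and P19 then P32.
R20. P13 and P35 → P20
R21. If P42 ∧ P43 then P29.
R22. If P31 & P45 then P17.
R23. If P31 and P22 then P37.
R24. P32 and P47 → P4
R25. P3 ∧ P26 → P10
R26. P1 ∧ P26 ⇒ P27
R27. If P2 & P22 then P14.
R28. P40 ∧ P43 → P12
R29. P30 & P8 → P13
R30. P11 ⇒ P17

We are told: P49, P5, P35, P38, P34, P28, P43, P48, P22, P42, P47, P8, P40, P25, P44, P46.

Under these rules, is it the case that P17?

No

Forward chaining from the given facts derives: P33, P19, P15, P31, P32, P29, P37, P4, P12, P2, P30, P27, P14, P13, P18, P6, P20, P23, P41, P16, P26.
Rules concluding P17: R22 needs P45; R30 needs P11 — none of these are established.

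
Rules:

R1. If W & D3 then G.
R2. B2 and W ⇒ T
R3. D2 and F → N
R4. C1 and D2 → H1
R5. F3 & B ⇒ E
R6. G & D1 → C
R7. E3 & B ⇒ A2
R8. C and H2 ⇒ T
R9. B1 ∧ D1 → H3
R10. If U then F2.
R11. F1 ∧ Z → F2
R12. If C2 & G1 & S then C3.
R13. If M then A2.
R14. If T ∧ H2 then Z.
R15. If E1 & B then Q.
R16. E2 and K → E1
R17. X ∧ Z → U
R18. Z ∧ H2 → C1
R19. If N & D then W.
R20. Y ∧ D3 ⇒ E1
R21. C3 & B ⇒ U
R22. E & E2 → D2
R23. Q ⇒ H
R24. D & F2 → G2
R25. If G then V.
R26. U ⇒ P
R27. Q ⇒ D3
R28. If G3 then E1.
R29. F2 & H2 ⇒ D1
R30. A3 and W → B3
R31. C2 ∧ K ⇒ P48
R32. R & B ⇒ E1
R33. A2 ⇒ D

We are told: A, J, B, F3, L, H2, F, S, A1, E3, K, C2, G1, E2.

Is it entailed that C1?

E  (by R5: F3, B)
A2  (by R7: E3, B)
C3  (by R12: C2, G1, S)
E1  (by R16: E2, K)
U  (by R21: C3, B)
D2  (by R22: E, E2)
D  (by R33: A2)
N  (by R3: D2, F)
F2  (by R10: U)
Q  (by R15: E1, B)
W  (by R19: N, D)
D3  (by R27: Q)
D1  (by R29: F2, H2)
G  (by R1: W, D3)
C  (by R6: G, D1)
T  (by R8: C, H2)
Z  (by R14: T, H2)
C1  (by R18: Z, H2)

Yes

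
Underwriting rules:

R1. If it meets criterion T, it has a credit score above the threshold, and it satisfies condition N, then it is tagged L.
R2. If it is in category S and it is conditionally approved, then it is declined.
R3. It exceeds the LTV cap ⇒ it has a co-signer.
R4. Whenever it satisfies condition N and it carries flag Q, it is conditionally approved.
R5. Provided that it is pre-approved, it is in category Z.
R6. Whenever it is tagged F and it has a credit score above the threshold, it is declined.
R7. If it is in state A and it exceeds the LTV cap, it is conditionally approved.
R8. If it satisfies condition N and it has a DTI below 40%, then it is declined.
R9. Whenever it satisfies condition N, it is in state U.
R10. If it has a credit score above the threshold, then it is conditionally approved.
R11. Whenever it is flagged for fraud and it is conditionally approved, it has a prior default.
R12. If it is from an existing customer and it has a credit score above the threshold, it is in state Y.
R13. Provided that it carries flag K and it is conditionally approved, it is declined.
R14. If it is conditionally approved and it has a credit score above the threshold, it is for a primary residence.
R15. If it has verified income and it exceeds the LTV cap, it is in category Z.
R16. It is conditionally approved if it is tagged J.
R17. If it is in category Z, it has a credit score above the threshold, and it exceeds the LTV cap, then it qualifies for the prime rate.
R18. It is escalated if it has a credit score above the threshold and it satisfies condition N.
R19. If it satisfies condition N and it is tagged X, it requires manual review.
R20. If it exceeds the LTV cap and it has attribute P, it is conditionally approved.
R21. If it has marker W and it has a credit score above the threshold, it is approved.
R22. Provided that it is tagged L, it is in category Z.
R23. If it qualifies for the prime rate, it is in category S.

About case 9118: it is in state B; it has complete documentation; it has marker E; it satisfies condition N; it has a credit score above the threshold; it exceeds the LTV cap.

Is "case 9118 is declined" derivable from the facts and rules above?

Forward chaining from the given facts derives: has a co-signer, is in state U, is conditionally approved, is for a primary residence, is escalated.
Rules concluding "it is declined": R2 needs "it is in category S"; R6 needs "it is tagged F"; R8 needs "it has a DTI below 40%"; R13 needs "it carries flag K" — none of these are established.

No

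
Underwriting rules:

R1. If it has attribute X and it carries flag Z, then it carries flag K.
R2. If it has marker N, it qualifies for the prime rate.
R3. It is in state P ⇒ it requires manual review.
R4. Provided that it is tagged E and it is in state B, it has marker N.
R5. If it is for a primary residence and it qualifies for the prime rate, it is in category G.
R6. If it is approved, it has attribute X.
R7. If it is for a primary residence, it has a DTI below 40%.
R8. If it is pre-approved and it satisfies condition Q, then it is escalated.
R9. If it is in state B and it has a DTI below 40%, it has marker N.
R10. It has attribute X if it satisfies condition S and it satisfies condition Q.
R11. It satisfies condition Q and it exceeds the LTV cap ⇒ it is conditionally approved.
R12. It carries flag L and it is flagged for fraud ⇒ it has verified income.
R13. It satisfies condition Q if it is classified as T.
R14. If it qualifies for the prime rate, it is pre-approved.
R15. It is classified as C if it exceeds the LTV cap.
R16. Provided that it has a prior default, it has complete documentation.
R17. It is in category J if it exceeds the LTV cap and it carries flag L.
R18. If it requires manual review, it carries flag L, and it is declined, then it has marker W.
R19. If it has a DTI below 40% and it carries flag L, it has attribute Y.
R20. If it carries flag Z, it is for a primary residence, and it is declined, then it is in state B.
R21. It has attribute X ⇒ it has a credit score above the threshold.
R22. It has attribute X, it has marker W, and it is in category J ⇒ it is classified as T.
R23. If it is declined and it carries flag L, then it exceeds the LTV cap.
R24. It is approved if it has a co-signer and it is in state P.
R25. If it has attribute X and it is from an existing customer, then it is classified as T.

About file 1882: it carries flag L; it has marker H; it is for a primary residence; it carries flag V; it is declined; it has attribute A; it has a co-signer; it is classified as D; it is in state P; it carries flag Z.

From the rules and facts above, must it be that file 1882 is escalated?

By R3 (it is in state P): it requires manual review.
By R7 (it is for a primary residence): it has a DTI below 40%.
By R18 (it requires manual review, it carries flag L, it is declined): it has marker W.
By R20 (it carries flag Z, it is for a primary residence, it is declined): it is in state B.
By R23 (it is declined, it carries flag L): it exceeds the LTV cap.
By R24 (it has a co-signer, it is in state P): it is approved.
By R6 (it is approved): it has attribute X.
By R9 (it is in state B, it has a DTI below 40%): it has marker N.
By R17 (it exceeds the LTV cap, it carries flag L): it is in category J.
By R22 (it has attribute X, it has marker W, it is in category J): it is classified as T.
By R2 (it has marker N): it qualifies for the prime rate.
By R13 (it is classified as T): it satisfies condition Q.
By R14 (it qualifies for the prime rate): it is pre-approved.
By R8 (it is pre-approved, it satisfies condition Q): it is escalated.

Yes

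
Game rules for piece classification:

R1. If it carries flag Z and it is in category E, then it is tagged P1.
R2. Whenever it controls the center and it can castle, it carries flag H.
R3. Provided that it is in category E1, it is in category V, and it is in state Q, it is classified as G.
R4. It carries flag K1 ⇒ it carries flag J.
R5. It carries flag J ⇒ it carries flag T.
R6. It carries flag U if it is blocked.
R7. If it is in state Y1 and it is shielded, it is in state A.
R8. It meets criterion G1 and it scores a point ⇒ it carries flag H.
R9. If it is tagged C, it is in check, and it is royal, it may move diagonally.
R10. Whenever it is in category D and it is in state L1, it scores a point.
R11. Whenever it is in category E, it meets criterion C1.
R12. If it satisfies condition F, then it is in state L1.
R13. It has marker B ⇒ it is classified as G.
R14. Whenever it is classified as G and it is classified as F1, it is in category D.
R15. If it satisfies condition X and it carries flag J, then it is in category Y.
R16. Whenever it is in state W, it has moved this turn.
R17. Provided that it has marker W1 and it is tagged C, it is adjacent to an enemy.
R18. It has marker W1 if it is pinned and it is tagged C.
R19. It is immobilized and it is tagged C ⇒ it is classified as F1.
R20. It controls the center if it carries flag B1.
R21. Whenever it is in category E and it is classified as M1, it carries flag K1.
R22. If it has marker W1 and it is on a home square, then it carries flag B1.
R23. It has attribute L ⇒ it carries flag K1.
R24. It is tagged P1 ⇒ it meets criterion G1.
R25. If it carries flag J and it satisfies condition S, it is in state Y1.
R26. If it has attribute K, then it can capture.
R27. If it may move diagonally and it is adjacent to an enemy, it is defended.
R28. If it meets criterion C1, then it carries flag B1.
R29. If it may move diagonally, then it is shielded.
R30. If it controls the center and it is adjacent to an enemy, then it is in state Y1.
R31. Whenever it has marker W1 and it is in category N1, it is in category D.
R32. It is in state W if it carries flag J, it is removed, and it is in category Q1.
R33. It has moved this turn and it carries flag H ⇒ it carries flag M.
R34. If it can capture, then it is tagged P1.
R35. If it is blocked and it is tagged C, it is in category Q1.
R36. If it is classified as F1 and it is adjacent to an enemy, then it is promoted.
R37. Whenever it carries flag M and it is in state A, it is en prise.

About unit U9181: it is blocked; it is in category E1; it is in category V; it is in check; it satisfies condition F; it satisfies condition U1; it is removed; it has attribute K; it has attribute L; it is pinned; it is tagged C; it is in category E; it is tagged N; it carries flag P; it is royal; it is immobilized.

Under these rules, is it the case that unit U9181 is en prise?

No

Forward chaining from the given facts derives: carries flag U, may move diagonally, meets criterion C1, is in state L1, has marker W1, is classified as F1, carries flag K1, can capture, carries flag B1, is shielded, is tagged P1, is in category Q1, carries flag J, carries flag T, is adjacent to an enemy, controls the center, meets criterion G1, is defended, is in state Y1, is in state W, is promoted, is in state A, has moved this turn.
The only rule concluding "it is en prise" is R37, which needs "it carries flag M"; that is never established.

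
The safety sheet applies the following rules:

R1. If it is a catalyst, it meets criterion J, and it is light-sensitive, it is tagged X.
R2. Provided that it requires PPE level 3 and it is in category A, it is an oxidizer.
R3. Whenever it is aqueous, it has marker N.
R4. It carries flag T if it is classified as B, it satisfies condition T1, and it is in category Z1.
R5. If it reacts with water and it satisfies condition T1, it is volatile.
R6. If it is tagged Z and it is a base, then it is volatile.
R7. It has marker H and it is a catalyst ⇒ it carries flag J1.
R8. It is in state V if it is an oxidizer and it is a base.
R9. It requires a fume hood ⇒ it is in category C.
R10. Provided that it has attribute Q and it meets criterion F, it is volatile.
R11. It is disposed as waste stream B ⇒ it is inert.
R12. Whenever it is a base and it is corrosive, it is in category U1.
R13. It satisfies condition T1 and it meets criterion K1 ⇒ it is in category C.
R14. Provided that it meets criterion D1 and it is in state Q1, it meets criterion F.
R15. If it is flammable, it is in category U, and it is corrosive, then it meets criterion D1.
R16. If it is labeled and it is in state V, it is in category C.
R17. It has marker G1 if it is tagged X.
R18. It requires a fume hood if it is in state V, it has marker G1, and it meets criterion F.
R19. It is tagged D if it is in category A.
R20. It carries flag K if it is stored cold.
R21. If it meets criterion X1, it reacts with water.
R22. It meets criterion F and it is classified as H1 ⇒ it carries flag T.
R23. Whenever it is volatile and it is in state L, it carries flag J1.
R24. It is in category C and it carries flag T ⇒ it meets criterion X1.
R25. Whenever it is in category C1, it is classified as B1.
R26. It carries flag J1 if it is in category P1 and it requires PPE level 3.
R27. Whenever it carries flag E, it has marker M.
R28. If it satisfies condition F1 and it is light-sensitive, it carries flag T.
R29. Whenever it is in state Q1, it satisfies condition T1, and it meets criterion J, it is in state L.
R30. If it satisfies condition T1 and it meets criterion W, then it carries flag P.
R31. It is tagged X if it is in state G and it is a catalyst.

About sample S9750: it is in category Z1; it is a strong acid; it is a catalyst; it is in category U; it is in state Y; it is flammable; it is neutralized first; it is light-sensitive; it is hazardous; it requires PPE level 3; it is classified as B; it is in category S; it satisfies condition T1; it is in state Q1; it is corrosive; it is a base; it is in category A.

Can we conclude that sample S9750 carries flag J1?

No

Forward chaining from the given facts derives: is an oxidizer, carries flag T, is in state V, is in category U1, meets criterion D1, is tagged D, meets criterion F.
Rules concluding "it carries flag J1": R7 needs "it has marker H"; R23 needs "it is volatile"; R26 needs "it is in category P1" — none of these are established.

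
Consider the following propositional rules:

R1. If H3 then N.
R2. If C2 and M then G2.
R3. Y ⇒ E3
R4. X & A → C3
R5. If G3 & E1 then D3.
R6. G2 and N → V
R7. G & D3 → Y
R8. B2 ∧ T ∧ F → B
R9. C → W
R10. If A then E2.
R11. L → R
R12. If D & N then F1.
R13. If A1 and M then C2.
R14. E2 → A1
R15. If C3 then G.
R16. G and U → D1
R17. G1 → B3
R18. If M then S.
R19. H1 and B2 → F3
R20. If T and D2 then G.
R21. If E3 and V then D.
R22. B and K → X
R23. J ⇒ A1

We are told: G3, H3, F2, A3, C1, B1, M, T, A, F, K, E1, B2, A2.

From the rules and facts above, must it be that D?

N  (by R1: H3)
D3  (by R5: G3, E1)
B  (by R8: B2, T, F)
E2  (by R10: A)
A1  (by R14: E2)
X  (by R22: B, K)
C3  (by R4: X, A)
C2  (by R13: A1, M)
G  (by R15: C3)
G2  (by R2: C2, M)
V  (by R6: G2, N)
Y  (by R7: G, D3)
E3  (by R3: Y)
D  (by R21: E3, V)

Yes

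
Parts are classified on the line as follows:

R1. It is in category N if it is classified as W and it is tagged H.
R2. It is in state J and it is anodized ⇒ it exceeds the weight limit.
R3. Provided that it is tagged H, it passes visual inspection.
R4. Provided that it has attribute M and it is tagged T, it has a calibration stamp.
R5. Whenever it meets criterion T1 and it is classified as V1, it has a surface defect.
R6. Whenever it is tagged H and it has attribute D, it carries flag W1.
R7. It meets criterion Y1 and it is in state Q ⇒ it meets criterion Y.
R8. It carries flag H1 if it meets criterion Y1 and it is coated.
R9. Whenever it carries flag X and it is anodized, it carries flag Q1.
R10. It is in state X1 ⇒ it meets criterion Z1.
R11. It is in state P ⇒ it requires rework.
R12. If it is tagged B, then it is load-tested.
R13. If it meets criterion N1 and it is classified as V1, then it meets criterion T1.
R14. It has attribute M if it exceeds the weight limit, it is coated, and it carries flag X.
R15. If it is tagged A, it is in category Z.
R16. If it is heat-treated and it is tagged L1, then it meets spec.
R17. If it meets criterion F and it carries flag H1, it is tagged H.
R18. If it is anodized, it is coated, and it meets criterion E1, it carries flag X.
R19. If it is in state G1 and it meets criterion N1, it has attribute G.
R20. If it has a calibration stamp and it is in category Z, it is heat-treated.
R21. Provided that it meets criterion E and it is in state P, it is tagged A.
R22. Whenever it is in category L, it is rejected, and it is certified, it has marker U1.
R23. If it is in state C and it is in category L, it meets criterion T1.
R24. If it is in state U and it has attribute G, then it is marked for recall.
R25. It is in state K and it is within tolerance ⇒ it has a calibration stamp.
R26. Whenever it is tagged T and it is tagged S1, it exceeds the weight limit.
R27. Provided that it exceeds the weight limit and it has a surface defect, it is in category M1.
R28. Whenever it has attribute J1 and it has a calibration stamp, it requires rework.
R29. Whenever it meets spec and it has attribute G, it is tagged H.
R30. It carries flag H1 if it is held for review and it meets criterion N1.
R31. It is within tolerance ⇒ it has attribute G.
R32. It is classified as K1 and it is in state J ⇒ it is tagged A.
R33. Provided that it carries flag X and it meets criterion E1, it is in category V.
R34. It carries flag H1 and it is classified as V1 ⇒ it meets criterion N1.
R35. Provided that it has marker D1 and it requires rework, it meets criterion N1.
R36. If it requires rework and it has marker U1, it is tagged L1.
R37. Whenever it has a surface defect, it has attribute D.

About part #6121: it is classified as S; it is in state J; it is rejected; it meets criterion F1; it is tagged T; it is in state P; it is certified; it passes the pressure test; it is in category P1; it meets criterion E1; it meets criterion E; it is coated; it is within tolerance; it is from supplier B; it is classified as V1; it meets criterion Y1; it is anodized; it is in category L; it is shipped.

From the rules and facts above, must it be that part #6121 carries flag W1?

By R2 (it is in state J, it is anodized): it exceeds the weight limit.
By R8 (it meets criterion Y1, it is coated): it carries flag H1.
By R11 (it is in state P): it requires rework.
By R18 (it is anodized, it is coated, it meets criterion E1): it carries flag X.
By R21 (it meets criterion E, it is in state P): it is tagged A.
By R22 (it is in category L, it is rejected, it is certified): it has marker U1.
By R31 (it is within tolerance): it has attribute G.
By R34 (it carries flag H1, it is classified as V1): it meets criterion N1.
By R36 (it requires rework, it has marker U1): it is tagged L1.
By R13 (it meets criterion N1, it is classified as V1): it meets criterion T1.
By R14 (it exceeds the weight limit, it is coated, it carries flag X): it has attribute M.
By R15 (it is tagged A): it is in category Z.
By R4 (it has attribute M, it is tagged T): it has a calibration stamp.
By R5 (it meets criterion T1, it is classified as V1): it has a surface defect.
By R20 (it has a calibration stamp, it is in category Z): it is heat-treated.
By R37 (it has a surface defect): it has attribute D.
By R16 (it is heat-treated, it is tagged L1): it meets spec.
By R29 (it meets spec, it has attribute G): it is tagged H.
By R6 (it is tagged H, it has attribute D): it carries flag W1.

Yes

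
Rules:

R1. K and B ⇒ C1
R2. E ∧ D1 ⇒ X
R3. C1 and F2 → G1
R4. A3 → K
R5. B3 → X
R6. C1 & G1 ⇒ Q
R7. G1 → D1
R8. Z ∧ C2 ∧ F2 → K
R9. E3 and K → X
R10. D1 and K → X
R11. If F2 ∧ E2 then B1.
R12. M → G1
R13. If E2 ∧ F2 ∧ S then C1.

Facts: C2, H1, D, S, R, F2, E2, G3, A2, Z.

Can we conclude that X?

K  (by R8: Z, C2, F2)
C1  (by R13: E2, F2, S)
G1  (by R3: C1, F2)
D1  (by R7: G1)
X  (by R10: D1, K)

Yes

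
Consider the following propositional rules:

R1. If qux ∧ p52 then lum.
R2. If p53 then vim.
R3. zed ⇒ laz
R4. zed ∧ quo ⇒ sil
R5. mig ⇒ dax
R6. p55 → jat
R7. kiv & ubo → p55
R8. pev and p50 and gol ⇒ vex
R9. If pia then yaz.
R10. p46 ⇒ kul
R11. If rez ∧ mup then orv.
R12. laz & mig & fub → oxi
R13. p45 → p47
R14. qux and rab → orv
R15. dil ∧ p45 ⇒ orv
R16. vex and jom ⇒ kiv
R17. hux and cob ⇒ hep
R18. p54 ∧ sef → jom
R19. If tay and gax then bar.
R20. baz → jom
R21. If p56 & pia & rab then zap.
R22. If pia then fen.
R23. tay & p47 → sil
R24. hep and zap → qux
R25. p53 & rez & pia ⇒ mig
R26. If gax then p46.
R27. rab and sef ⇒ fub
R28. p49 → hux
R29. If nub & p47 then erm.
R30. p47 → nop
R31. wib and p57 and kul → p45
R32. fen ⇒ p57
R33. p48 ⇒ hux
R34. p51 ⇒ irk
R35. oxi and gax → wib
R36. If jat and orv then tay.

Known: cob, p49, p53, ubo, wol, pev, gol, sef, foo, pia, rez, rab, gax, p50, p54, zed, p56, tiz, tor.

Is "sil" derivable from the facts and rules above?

Yes

laz  (by R3: zed)
vex  (by R8: pev, p50, gol)
jom  (by R18: p54, sef)
zap  (by R21: p56, pia, rab)
fen  (by R22: pia)
mig  (by R25: p53, rez, pia)
p46  (by R26: gax)
fub  (by R27: rab, sef)
hux  (by R28: p49)
p57  (by R32: fen)
kul  (by R10: p46)
oxi  (by R12: laz, mig, fub)
kiv  (by R16: vex, jom)
hep  (by R17: hux, cob)
qux  (by R24: hep, zap)
wib  (by R35: oxi, gax)
p55  (by R7: kiv, ubo)
orv  (by R14: qux, rab)
p45  (by R31: wib, p57, kul)
jat  (by R6: p55)
p47  (by R13: p45)
tay  (by R36: jat, orv)
sil  (by R23: tay, p47)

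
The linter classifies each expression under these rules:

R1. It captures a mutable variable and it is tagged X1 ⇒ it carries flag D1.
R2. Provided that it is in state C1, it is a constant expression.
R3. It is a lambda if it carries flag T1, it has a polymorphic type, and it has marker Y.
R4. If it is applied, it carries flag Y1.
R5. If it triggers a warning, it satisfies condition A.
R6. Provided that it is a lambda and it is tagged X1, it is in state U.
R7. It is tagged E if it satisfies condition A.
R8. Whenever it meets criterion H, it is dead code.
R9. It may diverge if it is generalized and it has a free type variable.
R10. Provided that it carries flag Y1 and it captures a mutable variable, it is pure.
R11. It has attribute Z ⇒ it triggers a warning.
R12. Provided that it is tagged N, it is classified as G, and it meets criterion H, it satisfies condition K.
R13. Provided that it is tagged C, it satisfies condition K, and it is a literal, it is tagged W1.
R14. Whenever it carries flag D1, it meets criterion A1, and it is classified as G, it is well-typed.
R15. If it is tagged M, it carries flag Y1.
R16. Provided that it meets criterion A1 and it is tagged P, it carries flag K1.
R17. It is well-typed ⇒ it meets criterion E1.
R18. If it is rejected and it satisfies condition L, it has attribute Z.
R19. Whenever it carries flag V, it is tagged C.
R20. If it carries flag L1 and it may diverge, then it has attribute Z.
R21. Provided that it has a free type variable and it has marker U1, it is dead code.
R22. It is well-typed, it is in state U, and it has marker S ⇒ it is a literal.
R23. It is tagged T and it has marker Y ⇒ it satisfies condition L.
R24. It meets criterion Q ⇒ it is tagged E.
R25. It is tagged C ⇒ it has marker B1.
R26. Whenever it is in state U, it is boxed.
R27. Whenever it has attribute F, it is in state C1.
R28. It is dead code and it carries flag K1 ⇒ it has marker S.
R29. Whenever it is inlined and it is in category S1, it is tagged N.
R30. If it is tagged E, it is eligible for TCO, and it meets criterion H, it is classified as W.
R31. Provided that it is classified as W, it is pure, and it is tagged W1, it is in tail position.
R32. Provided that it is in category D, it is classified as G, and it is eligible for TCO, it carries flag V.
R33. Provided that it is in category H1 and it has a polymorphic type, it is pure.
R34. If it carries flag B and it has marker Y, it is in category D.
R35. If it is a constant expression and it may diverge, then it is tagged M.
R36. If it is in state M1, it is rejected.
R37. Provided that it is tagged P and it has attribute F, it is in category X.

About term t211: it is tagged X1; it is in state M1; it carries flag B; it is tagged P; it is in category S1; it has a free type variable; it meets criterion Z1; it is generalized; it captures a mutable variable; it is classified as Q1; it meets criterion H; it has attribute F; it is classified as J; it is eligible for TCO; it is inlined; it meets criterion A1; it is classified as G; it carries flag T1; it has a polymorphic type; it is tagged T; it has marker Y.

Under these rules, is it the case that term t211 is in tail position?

By R1 (it captures a mutable variable, it is tagged X1): it carries flag D1.
By R3 (it carries flag T1, it has a polymorphic type, it has marker Y): it is a lambda.
By R6 (it is a lambda, it is tagged X1): it is in state U.
By R8 (it meets criterion H): it is dead code.
By R9 (it is generalized, it has a free type variable): it may diverge.
By R14 (it carries flag D1, it meets criterion A1, it is classified as G): it is well-typed.
By R16 (it meets criterion A1, it is tagged P): it carries flag K1.
By R23 (it is tagged T, it has marker Y): it satisfies condition L.
By R27 (it has attribute F): it is in state C1.
By R28 (it is dead code, it carries flag K1): it has marker S.
By R29 (it is inlined, it is in category S1): it is tagged N.
By R34 (it carries flag B, it has marker Y): it is in category D.
By R36 (it is in state M1): it is rejected.
By R2 (it is in state C1): it is a constant expression.
By R12 (it is tagged N, it is classified as G, it meets criterion H): it satisfies condition K.
By R18 (it is rejected, it satisfies condition L): it has attribute Z.
By R22 (it is well-typed, it is in state U, it has marker S): it is a literal.
By R32 (it is in category D, it is classified as G, it is eligible for TCO): it carries flag V.
By R35 (it is a constant expression, it may diverge): it is tagged M.
By R11 (it has attribute Z): it triggers a warning.
By R15 (it is tagged M): it carries flag Y1.
By R19 (it carries flag V): it is tagged C.
By R5 (it triggers a warning): it satisfies condition A.
By R7 (it satisfies condition A): it is tagged E.
By R10 (it carries flag Y1, it captures a mutable variable): it is pure.
By R13 (it is tagged C, it satisfies condition K, it is a literal): it is tagged W1.
By R30 (it is tagged E, it is eligible for TCO, it meets criterion H): it is classified as W.
By R31 (it is classified as W, it is pure, it is tagged W1): it is in tail position.

Yes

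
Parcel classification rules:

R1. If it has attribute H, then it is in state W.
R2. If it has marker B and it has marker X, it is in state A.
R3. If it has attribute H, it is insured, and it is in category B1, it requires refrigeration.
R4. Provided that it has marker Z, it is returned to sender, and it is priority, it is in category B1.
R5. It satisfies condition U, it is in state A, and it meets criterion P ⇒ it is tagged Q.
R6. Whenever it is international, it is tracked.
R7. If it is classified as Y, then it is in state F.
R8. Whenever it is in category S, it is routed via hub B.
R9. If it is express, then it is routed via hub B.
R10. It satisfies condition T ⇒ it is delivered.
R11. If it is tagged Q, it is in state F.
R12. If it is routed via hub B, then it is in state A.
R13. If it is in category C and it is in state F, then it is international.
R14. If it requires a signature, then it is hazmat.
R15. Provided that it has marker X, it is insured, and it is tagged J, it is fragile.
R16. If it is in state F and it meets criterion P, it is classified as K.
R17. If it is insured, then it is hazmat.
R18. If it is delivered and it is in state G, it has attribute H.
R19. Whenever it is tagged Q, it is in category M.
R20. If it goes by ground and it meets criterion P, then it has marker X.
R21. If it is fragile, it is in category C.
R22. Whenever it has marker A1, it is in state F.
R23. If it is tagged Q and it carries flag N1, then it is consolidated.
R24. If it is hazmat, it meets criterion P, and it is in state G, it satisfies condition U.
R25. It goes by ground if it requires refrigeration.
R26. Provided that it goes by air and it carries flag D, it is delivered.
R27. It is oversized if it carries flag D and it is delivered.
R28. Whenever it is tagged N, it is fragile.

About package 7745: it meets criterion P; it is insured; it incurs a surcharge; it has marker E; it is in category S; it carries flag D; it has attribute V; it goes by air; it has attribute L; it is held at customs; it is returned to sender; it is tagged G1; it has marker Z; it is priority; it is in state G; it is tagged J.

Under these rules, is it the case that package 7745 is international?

By R4 (it has marker Z, it is returned to sender, it is priority): it is in category B1.
By R8 (it is in category S): it is routed via hub B.
By R12 (it is routed via hub B): it is in state A.
By R17 (it is insured): it is hazmat.
By R24 (it is hazmat, it meets criterion P, it is in state G): it satisfies condition U.
By R26 (it goes by air, it carries flag D): it is delivered.
By R5 (it satisfies condition U, it is in state A, it meets criterion P): it is tagged Q.
By R11 (it is tagged Q): it is in state F.
By R18 (it is delivered, it is in state G): it has attribute H.
By R3 (it has attribute H, it is insured, it is in category B1): it requires refrigeration.
By R25 (it requires refrigeration): it goes by ground.
By R20 (it goes by ground, it meets criterion P): it has marker X.
By R15 (it has marker X, it is insured, it is tagged J): it is fragile.
By R21 (it is fragile): it is in category C.
By R13 (it is in category C, it is in state F): it is international.

Yes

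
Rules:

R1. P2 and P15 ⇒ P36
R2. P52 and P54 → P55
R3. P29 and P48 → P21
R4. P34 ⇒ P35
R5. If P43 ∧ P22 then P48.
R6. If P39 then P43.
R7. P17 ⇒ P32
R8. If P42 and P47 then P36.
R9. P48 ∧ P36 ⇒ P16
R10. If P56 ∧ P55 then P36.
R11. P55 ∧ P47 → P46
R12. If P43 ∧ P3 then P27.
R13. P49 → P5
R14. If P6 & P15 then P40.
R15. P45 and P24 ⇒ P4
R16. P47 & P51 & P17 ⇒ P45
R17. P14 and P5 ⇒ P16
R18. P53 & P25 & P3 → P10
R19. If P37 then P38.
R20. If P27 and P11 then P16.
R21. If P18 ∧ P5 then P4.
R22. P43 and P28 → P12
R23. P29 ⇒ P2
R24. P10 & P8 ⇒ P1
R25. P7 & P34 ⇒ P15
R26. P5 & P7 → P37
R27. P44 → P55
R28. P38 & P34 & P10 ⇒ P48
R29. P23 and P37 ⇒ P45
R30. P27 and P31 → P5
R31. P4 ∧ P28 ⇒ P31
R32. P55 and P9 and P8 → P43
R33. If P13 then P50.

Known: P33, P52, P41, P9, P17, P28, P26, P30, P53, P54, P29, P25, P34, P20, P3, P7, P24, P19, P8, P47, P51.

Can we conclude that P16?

P55  (by R2: P52, P54)
P45  (by R16: P47, P51, P17)
P10  (by R18: P53, P25, P3)
P2  (by R23: P29)
P15  (by R25: P7, P34)
P43  (by R32: P55, P9, P8)
P36  (by R1: P2, P15)
P27  (by R12: P43, P3)
P4  (by R15: P45, P24)
P31  (by R31: P4, P28)
P5  (by R30: P27, P31)
P37  (by R26: P5, P7)
P38  (by R19: P37)
P48  (by R28: P38, P34, P10)
P16  (by R9: P48, P36)

Yes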